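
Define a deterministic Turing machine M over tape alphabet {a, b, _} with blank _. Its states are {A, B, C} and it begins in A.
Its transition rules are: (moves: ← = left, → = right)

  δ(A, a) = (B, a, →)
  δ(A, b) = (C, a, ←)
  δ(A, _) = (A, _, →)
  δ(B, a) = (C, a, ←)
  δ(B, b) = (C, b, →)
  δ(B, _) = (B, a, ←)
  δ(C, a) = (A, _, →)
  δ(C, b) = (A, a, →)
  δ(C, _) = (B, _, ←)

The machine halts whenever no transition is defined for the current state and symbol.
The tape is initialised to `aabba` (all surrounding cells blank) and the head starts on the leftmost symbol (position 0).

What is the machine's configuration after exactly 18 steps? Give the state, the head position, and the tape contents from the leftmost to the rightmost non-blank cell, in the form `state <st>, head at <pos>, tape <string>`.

state B, head at 2, tape aba_aa

state=A head=0 tape=[a]abba__   (A,a)→(B,a,→)
state=B head=1 tape=a[a]bba__   (B,a)→(C,a,←)
state=C head=0 tape=[a]abba__   (C,a)→(A,_,→)
state=A head=1 tape=_[a]bba__   (A,a)→(B,a,→)
state=B head=2 tape=_a[b]ba__   (B,b)→(C,b,→)
state=C head=3 tape=_ab[b]a__   (C,b)→(A,a,→)
state=A head=4 tape=_aba[a]__   (A,a)→(B,a,→)
state=B head=5 tape=_abaa[_]_   (B,_)→(B,a,←)
state=B head=4 tape=_aba[a]a_   (B,a)→(C,a,←)
state=C head=3 tape=_ab[a]aa_   (C,a)→(A,_,→)
state=A head=4 tape=_ab_[a]a_   (A,a)→(B,a,→)
state=B head=5 tape=_ab_a[a]_   (B,a)→(C,a,←)
state=C head=4 tape=_ab_[a]a_   (C,a)→(A,_,→)
state=A head=5 tape=_ab__[a]_   (A,a)→(B,a,→)
state=B head=6 tape=_ab__a[_]   (B,_)→(B,a,←)
state=B head=5 tape=_ab__[a]a   (B,a)→(C,a,←)
state=C head=4 tape=_ab_[_]aa   (C,_)→(B,_,←)
state=B head=3 tape=_ab[_]_aa   (B,_)→(B,a,←)
state=B head=2 tape=_a[b]a_aa
After 18 steps: state B, head at 2, tape aba_aa.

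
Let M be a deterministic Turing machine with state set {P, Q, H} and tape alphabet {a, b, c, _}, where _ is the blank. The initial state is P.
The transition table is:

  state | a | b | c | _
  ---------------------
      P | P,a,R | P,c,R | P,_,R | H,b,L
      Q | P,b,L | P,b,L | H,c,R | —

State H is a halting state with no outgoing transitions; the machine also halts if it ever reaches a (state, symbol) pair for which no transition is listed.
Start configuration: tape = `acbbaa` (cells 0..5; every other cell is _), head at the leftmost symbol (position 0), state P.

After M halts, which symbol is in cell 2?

state=P head=0 tape=[a]cbbaa_   (P,a)→(P,a,R)
state=P head=1 tape=a[c]bbaa_   (P,c)→(P,_,R)
state=P head=2 tape=a_[b]baa_   (P,b)→(P,c,R)
state=P head=3 tape=a_c[b]aa_   (P,b)→(P,c,R)
state=P head=4 tape=a_cc[a]a_   (P,a)→(P,a,R)
state=P head=5 tape=a_cca[a]_   (P,a)→(P,a,R)
state=P head=6 tape=a_ccaa[_]   (P,_)→(H,b,L)
state=H head=5 tape=a_cca[a]b
Cell 2 holds c when M halts.

c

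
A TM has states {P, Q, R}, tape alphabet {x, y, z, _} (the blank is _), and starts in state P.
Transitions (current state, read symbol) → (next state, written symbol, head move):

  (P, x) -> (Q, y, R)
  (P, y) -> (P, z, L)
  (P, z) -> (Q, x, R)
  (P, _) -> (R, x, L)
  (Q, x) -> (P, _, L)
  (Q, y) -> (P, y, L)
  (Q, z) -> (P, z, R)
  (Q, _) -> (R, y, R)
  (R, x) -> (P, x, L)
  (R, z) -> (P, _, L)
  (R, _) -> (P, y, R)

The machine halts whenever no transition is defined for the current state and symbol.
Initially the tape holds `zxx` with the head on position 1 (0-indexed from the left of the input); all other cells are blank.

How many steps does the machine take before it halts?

P | __z[x]x__   read x → write y, move R, go to Q
Q | __zy[x]__   read x → write _, move L, go to P
P | __z[y]___   read y → write z, move L, go to P
P | __[z]z___   read z → write x, move R, go to Q
Q | __x[z]___   read z → write z, move R, go to P
P | __xz[_]__   read _ → write x, move L, go to R
R | __x[z]x__   read z → write _, move L, go to P
P | __[x]_x__   read x → write y, move R, go to Q
Q | __y[_]x__   read _ → write y, move R, go to R
R | __yy[x]__   read x → write x, move L, go to P
P | __y[y]x__   read y → write z, move L, go to P
P | __[y]zx__   read y → write z, move L, go to P
P | _[_]zzx__   read _ → write x, move L, go to R
R | [_]xzzx__   read _ → write y, move R, go to P
P | y[x]zzx__   read x → write y, move R, go to Q
Q | yy[z]zx__   read z → write z, move R, go to P
P | yyz[z]x__   read z → write x, move R, go to Q
Q | yyzx[x]__   read x → write _, move L, go to P
P | yyz[x]___   read x → write y, move R, go to Q
Q | yyzy[_]__   read _ → write y, move R, go to R
R | yyzyy[_]_   read _ → write y, move R, go to P
P | yyzyyy[_]   read _ → write x, move L, go to R
R | yyzyy[y]x
M halts after 22 transitions.

22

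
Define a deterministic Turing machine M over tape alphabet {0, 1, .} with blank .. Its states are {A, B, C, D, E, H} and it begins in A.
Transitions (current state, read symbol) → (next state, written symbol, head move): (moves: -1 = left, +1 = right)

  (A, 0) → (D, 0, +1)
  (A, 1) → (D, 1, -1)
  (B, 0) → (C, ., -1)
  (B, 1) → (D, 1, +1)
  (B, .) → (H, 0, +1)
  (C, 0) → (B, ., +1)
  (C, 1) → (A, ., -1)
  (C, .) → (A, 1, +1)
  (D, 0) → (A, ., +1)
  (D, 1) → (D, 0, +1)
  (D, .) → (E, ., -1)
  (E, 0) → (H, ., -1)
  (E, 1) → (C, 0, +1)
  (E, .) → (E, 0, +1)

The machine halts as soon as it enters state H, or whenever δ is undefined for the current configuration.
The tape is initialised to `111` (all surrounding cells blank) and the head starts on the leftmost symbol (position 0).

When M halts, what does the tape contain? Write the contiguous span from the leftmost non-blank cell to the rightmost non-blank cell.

00..1

state=A head=0 tape=..[1]11   (A,1)→(D,1,-1)
state=D head=-1 tape=.[.]111   (D,.)→(E,.,-1)
state=E head=-2 tape=[.].111   (E,.)→(E,0,+1)
state=E head=-1 tape=0[.]111   (E,.)→(E,0,+1)
state=E head=0 tape=00[1]11   (E,1)→(C,0,+1)
state=C head=1 tape=000[1]1   (C,1)→(A,.,-1)
state=A head=0 tape=00[0].1   (A,0)→(D,0,+1)
state=D head=1 tape=000[.]1   (D,.)→(E,.,-1)
state=E head=0 tape=00[0].1   (E,0)→(H,.,-1)
state=H head=-1 tape=0[0]..1
The non-blank tape span at halt is 00..1.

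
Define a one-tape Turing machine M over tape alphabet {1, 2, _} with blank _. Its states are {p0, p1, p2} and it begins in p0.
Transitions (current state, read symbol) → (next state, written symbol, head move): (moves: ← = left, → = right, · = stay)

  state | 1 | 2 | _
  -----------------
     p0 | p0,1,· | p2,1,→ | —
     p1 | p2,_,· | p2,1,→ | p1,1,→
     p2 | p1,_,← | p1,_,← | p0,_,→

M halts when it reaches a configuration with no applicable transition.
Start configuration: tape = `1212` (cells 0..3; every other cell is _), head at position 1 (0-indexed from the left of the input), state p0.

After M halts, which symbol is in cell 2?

state=p0 head=1 tape=1[2]12   (p0,2)→(p2,1,→)
state=p2 head=2 tape=11[1]2   (p2,1)→(p1,_,←)
state=p1 head=1 tape=1[1]_2   (p1,1)→(p2,_,·)
state=p2 head=1 tape=1[_]_2   (p2,_)→(p0,_,→)
state=p0 head=2 tape=1_[_]2
Cell 2 holds _ when M halts.

_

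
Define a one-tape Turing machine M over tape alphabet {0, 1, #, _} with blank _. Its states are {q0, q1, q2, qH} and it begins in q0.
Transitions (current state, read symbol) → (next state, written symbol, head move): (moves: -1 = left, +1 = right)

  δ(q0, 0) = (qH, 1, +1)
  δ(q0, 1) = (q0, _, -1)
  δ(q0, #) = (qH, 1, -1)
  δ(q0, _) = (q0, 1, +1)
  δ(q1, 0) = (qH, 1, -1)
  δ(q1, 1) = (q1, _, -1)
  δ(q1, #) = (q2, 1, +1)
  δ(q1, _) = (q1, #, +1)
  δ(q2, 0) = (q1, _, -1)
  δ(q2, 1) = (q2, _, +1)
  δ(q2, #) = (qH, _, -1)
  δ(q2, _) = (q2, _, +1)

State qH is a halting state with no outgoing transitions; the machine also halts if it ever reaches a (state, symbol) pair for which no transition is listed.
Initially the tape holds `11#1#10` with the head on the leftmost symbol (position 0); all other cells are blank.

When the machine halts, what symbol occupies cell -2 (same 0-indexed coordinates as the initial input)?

1

q0 | __[1]1#1#10   read 1 → write _, move -1, go to q0
q0 | _[_]_1#1#10   read _ → write 1, move +1, go to q0
q0 | _1[_]1#1#10   read _ → write 1, move +1, go to q0
q0 | _11[1]#1#10   read 1 → write _, move -1, go to q0
q0 | _1[1]_#1#10   read 1 → write _, move -1, go to q0
q0 | _[1]__#1#10   read 1 → write _, move -1, go to q0
q0 | [_]___#1#10   read _ → write 1, move +1, go to q0
q0 | 1[_]__#1#10   read _ → write 1, move +1, go to q0
q0 | 11[_]_#1#10   read _ → write 1, move +1, go to q0
q0 | 111[_]#1#10   read _ → write 1, move +1, go to q0
q0 | 1111[#]1#10   read # → write 1, move -1, go to qH
qH | 111[1]11#10
Cell -2 holds 1 when M halts.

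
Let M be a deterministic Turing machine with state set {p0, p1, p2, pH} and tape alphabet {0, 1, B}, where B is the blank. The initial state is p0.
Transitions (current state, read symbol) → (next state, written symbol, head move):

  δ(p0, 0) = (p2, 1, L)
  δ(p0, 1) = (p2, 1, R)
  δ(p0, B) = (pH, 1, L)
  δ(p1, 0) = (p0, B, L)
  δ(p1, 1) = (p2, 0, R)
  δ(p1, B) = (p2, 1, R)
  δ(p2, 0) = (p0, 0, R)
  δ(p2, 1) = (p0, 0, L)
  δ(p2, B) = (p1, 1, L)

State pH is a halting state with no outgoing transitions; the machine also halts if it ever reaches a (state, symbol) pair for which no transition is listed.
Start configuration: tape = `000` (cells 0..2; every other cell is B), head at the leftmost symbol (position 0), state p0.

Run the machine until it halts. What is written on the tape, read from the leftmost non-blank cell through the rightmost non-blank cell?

1010101

p0 | BB[0]00BB   read 0 → write 1, move L, go to p2
p2 | B[B]100BB   read B → write 1, move L, go to p1
p1 | [B]1100BB   read B → write 1, move R, go to p2
p2 | 1[1]100BB   read 1 → write 0, move L, go to p0
p0 | [1]0100BB   read 1 → write 1, move R, go to p2
p2 | 1[0]100BB   read 0 → write 0, move R, go to p0
p0 | 10[1]00BB   read 1 → write 1, move R, go to p2
p2 | 101[0]0BB   read 0 → write 0, move R, go to p0
p0 | 1010[0]BB   read 0 → write 1, move L, go to p2
p2 | 101[0]1BB   read 0 → write 0, move R, go to p0
p0 | 1010[1]BB   read 1 → write 1, move R, go to p2
p2 | 10101[B]B   read B → write 1, move L, go to p1
p1 | 1010[1]1B   read 1 → write 0, move R, go to p2
p2 | 10100[1]B   read 1 → write 0, move L, go to p0
p0 | 1010[0]0B   read 0 → write 1, move L, go to p2
p2 | 101[0]10B   read 0 → write 0, move R, go to p0
p0 | 1010[1]0B   read 1 → write 1, move R, go to p2
p2 | 10101[0]B   read 0 → write 0, move R, go to p0
p0 | 101010[B]   read B → write 1, move L, go to pH
pH | 10101[0]1
The non-blank tape span at halt is 1010101.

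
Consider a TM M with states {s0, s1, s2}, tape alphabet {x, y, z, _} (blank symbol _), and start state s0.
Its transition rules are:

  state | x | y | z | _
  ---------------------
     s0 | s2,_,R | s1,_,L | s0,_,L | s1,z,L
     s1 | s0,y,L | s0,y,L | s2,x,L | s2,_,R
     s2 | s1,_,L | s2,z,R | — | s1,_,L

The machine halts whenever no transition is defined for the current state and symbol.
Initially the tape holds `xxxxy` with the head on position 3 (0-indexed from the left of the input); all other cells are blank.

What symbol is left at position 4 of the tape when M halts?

x

s0 | __xxx[x]y_   read x → write _, move R, go to s2
s2 | __xxx_[y]_   read y → write z, move R, go to s2
s2 | __xxx_z[_]   read _ → write _, move L, go to s1
s1 | __xxx_[z]_   read z → write x, move L, go to s2
s2 | __xxx[_]x_   read _ → write _, move L, go to s1
s1 | __xx[x]_x_   read x → write y, move L, go to s0
s0 | __x[x]y_x_   read x → write _, move R, go to s2
s2 | __x_[y]_x_   read y → write z, move R, go to s2
s2 | __x_z[_]x_   read _ → write _, move L, go to s1
s1 | __x_[z]_x_   read z → write x, move L, go to s2
s2 | __x[_]x_x_   read _ → write _, move L, go to s1
s1 | __[x]_x_x_   read x → write y, move L, go to s0
s0 | _[_]y_x_x_   read _ → write z, move L, go to s1
s1 | [_]zy_x_x_   read _ → write _, move R, go to s2
s2 | _[z]y_x_x_
Cell 4 holds x when M halts.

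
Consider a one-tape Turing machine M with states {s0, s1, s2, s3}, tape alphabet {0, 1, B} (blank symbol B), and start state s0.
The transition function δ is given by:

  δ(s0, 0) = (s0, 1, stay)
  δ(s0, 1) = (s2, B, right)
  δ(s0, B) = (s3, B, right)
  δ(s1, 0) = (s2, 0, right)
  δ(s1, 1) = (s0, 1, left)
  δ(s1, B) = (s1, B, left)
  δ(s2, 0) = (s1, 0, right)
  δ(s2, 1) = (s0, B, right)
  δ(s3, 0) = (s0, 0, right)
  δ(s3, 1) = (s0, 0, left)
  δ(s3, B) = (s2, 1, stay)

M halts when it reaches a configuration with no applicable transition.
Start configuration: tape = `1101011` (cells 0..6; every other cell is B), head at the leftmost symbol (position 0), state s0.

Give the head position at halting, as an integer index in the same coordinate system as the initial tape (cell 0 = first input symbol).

s0 | [1]101011B   read 1 → write B, move right, go to s2
s2 | B[1]01011B   read 1 → write B, move right, go to s0
s0 | BB[0]1011B   read 0 → write 1, move stay, go to s0
s0 | BB[1]1011B   read 1 → write B, move right, go to s2
s2 | BBB[1]011B   read 1 → write B, move right, go to s0
s0 | BBBB[0]11B   read 0 → write 1, move stay, go to s0
s0 | BBBB[1]11B   read 1 → write B, move right, go to s2
s2 | BBBBB[1]1B   read 1 → write B, move right, go to s0
s0 | BBBBBB[1]B   read 1 → write B, move right, go to s2
s2 | BBBBBBB[B]
At halt the head is at cell 7.

7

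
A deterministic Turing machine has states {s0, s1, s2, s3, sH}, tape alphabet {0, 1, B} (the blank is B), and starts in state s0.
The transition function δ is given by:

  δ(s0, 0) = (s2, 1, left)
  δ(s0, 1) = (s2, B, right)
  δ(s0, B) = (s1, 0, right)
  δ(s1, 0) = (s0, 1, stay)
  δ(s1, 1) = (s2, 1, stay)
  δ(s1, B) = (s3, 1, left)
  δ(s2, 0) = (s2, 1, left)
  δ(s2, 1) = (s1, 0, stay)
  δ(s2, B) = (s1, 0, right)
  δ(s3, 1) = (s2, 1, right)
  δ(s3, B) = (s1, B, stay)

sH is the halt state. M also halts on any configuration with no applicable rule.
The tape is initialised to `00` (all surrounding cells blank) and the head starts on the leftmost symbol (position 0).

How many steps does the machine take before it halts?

14

s0 | B[0]0BB   read 0 → write 1, move left, go to s2
s2 | [B]10BB   read B → write 0, move right, go to s1
s1 | 0[1]0BB   read 1 → write 1, move stay, go to s2
s2 | 0[1]0BB   read 1 → write 0, move stay, go to s1
s1 | 0[0]0BB   read 0 → write 1, move stay, go to s0
s0 | 0[1]0BB   read 1 → write B, move right, go to s2
s2 | 0B[0]BB   read 0 → write 1, move left, go to s2
s2 | 0[B]1BB   read B → write 0, move right, go to s1
s1 | 00[1]BB   read 1 → write 1, move stay, go to s2
s2 | 00[1]BB   read 1 → write 0, move stay, go to s1
s1 | 00[0]BB   read 0 → write 1, move stay, go to s0
s0 | 00[1]BB   read 1 → write B, move right, go to s2
s2 | 00B[B]B   read B → write 0, move right, go to s1
s1 | 00B0[B]   read B → write 1, move left, go to s3
s3 | 00B[0]1
M halts after 14 transitions.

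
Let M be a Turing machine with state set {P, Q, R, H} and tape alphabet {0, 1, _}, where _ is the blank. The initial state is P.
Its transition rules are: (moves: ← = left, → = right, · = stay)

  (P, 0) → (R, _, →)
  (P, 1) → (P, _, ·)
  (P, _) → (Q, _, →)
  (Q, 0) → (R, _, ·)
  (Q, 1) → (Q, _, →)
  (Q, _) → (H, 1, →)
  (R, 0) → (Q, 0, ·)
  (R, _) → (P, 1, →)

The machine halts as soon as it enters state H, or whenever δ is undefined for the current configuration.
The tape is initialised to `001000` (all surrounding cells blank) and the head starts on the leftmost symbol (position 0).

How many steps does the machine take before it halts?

14

P | [0]01000___   read 0 → write _, move →, go to R
R | _[0]1000___   read 0 → write 0, move ·, go to Q
Q | _[0]1000___   read 0 → write _, move ·, go to R
R | _[_]1000___   read _ → write 1, move →, go to P
P | _1[1]000___   read 1 → write _, move ·, go to P
P | _1[_]000___   read _ → write _, move →, go to Q
Q | _1_[0]00___   read 0 → write _, move ·, go to R
R | _1_[_]00___   read _ → write 1, move →, go to P
P | _1_1[0]0___   read 0 → write _, move →, go to R
R | _1_1_[0]___   read 0 → write 0, move ·, go to Q
Q | _1_1_[0]___   read 0 → write _, move ·, go to R
R | _1_1_[_]___   read _ → write 1, move →, go to P
P | _1_1_1[_]__   read _ → write _, move →, go to Q
Q | _1_1_1_[_]_   read _ → write 1, move →, go to H
H | _1_1_1_1[_]
M halts after 14 transitions.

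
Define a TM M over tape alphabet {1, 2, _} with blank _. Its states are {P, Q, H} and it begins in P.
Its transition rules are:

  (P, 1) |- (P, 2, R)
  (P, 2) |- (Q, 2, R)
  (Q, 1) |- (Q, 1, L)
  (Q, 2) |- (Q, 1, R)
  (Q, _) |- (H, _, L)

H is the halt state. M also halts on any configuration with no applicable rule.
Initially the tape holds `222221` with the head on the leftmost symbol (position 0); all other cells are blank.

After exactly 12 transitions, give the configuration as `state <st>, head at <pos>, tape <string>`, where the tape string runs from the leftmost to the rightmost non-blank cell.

state Q, head at 0, tape 111111

P | [2]22221   read 2 → write 2, move R, go to Q
Q | 2[2]2221   read 2 → write 1, move R, go to Q
Q | 21[2]221   read 2 → write 1, move R, go to Q
Q | 211[2]21   read 2 → write 1, move R, go to Q
Q | 2111[2]1   read 2 → write 1, move R, go to Q
Q | 21111[1]   read 1 → write 1, move L, go to Q
Q | 2111[1]1   read 1 → write 1, move L, go to Q
Q | 211[1]11   read 1 → write 1, move L, go to Q
Q | 21[1]111   read 1 → write 1, move L, go to Q
Q | 2[1]1111   read 1 → write 1, move L, go to Q
Q | [2]11111   read 2 → write 1, move R, go to Q
Q | 1[1]1111   read 1 → write 1, move L, go to Q
Q | [1]11111
After 12 steps: state Q, head at 0, tape 111111.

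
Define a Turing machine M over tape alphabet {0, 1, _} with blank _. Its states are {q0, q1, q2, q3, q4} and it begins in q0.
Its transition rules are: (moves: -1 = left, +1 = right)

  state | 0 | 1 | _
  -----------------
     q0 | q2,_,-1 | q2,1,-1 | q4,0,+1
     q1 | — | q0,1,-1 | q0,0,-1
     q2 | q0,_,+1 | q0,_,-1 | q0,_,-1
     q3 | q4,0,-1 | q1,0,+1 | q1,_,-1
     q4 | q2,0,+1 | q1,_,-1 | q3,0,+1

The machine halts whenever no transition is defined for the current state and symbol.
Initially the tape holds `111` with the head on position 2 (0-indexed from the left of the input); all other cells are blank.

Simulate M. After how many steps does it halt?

18

state=q0 head=2 tape=__11[1]_   (q0,1)→(q2,1,-1)
state=q2 head=1 tape=__1[1]1_   (q2,1)→(q0,_,-1)
state=q0 head=0 tape=__[1]_1_   (q0,1)→(q2,1,-1)
state=q2 head=-1 tape=_[_]1_1_   (q2,_)→(q0,_,-1)
state=q0 head=-2 tape=[_]_1_1_   (q0,_)→(q4,0,+1)
state=q4 head=-1 tape=0[_]1_1_   (q4,_)→(q3,0,+1)
state=q3 head=0 tape=00[1]_1_   (q3,1)→(q1,0,+1)
state=q1 head=1 tape=000[_]1_   (q1,_)→(q0,0,-1)
state=q0 head=0 tape=00[0]01_   (q0,0)→(q2,_,-1)
state=q2 head=-1 tape=0[0]_01_   (q2,0)→(q0,_,+1)
state=q0 head=0 tape=0_[_]01_   (q0,_)→(q4,0,+1)
state=q4 head=1 tape=0_0[0]1_   (q4,0)→(q2,0,+1)
state=q2 head=2 tape=0_00[1]_   (q2,1)→(q0,_,-1)
state=q0 head=1 tape=0_0[0]__   (q0,0)→(q2,_,-1)
state=q2 head=0 tape=0_[0]___   (q2,0)→(q0,_,+1)
state=q0 head=1 tape=0__[_]__   (q0,_)→(q4,0,+1)
state=q4 head=2 tape=0__0[_]_   (q4,_)→(q3,0,+1)
state=q3 head=3 tape=0__00[_]   (q3,_)→(q1,_,-1)
state=q1 head=2 tape=0__0[0]_
M halts after 18 transitions.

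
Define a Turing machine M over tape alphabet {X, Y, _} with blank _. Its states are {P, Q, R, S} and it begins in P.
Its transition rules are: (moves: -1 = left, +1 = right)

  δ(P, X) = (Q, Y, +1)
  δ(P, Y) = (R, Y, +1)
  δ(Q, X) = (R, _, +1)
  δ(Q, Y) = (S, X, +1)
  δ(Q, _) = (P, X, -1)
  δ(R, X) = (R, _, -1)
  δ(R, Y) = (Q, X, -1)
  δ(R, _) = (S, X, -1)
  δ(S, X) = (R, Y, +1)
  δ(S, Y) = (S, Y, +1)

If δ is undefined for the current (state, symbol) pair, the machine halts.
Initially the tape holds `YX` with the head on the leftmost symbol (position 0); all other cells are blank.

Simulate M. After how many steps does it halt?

4

P | __[Y]X   read Y → write Y, move +1, go to R
R | __Y[X]   read X → write _, move -1, go to R
R | __[Y]_   read Y → write X, move -1, go to Q
Q | _[_]X_   read _ → write X, move -1, go to P
P | [_]XX_
M halts after 4 transitions.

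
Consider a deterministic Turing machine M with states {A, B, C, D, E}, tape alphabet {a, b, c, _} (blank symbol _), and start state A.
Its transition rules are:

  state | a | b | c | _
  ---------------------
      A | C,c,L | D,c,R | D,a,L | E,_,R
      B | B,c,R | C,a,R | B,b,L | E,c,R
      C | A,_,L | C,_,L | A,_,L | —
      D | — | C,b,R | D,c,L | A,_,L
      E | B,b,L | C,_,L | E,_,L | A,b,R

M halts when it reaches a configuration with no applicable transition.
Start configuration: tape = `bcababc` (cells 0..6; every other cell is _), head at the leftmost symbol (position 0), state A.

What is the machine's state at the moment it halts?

A | ___[b]cababc   read b → write c, move R, go to D
D | ___c[c]ababc   read c → write c, move L, go to D
D | ___[c]cababc   read c → write c, move L, go to D
D | __[_]ccababc   read _ → write _, move L, go to A
A | _[_]_ccababc   read _ → write _, move R, go to E
E | __[_]ccababc   read _ → write b, move R, go to A
A | __b[c]cababc   read c → write a, move L, go to D
D | __[b]acababc   read b → write b, move R, go to C
C | __b[a]cababc   read a → write _, move L, go to A
A | __[b]_cababc   read b → write c, move R, go to D
D | __c[_]cababc   read _ → write _, move L, go to A
A | __[c]_cababc   read c → write a, move L, go to D
D | _[_]a_cababc   read _ → write _, move L, go to A
A | [_]_a_cababc   read _ → write _, move R, go to E
E | _[_]a_cababc   read _ → write b, move R, go to A
A | _b[a]_cababc   read a → write c, move L, go to C
C | _[b]c_cababc   read b → write _, move L, go to C
C | [_]_c_cababc
No transition is defined for (C, _); M halts in state C.

C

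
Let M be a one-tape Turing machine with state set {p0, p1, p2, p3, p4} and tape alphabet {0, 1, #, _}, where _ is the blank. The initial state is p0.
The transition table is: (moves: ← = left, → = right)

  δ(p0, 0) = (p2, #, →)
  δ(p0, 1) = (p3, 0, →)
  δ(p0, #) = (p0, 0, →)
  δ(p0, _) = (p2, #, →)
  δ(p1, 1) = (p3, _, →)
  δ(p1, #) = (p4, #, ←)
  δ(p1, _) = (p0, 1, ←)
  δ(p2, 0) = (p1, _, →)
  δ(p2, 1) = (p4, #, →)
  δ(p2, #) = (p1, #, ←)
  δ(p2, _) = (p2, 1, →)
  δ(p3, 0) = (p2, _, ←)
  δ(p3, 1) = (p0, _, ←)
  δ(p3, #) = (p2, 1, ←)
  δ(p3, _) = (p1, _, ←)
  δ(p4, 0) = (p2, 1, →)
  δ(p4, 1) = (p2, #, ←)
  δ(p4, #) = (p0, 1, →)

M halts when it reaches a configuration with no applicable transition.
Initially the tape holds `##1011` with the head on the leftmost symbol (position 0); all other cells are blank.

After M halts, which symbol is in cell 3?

1

state=p0 head=0 tape=[#]#1011_   (p0,#)→(p0,0,→)
state=p0 head=1 tape=0[#]1011_   (p0,#)→(p0,0,→)
state=p0 head=2 tape=00[1]011_   (p0,1)→(p3,0,→)
state=p3 head=3 tape=000[0]11_   (p3,0)→(p2,_,←)
state=p2 head=2 tape=00[0]_11_   (p2,0)→(p1,_,→)
state=p1 head=3 tape=00_[_]11_   (p1,_)→(p0,1,←)
state=p0 head=2 tape=00[_]111_   (p0,_)→(p2,#,→)
state=p2 head=3 tape=00#[1]11_   (p2,1)→(p4,#,→)
state=p4 head=4 tape=00##[1]1_   (p4,1)→(p2,#,←)
state=p2 head=3 tape=00#[#]#1_   (p2,#)→(p1,#,←)
state=p1 head=2 tape=00[#]##1_   (p1,#)→(p4,#,←)
state=p4 head=1 tape=0[0]###1_   (p4,0)→(p2,1,→)
state=p2 head=2 tape=01[#]##1_   (p2,#)→(p1,#,←)
state=p1 head=1 tape=0[1]###1_   (p1,1)→(p3,_,→)
state=p3 head=2 tape=0_[#]##1_   (p3,#)→(p2,1,←)
state=p2 head=1 tape=0[_]1##1_   (p2,_)→(p2,1,→)
state=p2 head=2 tape=01[1]##1_   (p2,1)→(p4,#,→)
state=p4 head=3 tape=01#[#]#1_   (p4,#)→(p0,1,→)
state=p0 head=4 tape=01#1[#]1_   (p0,#)→(p0,0,→)
state=p0 head=5 tape=01#10[1]_   (p0,1)→(p3,0,→)
state=p3 head=6 tape=01#100[_]   (p3,_)→(p1,_,←)
state=p1 head=5 tape=01#10[0]_
Cell 3 holds 1 when M halts.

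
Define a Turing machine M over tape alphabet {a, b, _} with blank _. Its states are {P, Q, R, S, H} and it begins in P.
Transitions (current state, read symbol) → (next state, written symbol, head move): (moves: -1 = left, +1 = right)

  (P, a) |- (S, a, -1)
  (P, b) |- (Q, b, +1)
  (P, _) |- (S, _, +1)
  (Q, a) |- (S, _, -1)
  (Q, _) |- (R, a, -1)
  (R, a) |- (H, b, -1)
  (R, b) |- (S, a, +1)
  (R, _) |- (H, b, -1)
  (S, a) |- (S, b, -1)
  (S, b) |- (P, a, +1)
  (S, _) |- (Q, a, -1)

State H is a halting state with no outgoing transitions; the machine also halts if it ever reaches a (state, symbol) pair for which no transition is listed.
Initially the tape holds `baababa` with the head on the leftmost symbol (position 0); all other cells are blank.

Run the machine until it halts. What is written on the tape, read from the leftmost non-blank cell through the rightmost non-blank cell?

baa_abbaba

state=P head=0 tape=____[b]aababa   (P,b)→(Q,b,+1)
state=Q head=1 tape=____b[a]ababa   (Q,a)→(S,_,-1)
state=S head=0 tape=____[b]_ababa   (S,b)→(P,a,+1)
state=P head=1 tape=____a[_]ababa   (P,_)→(S,_,+1)
state=S head=2 tape=____a_[a]baba   (S,a)→(S,b,-1)
state=S head=1 tape=____a[_]bbaba   (S,_)→(Q,a,-1)
state=Q head=0 tape=____[a]abbaba   (Q,a)→(S,_,-1)
state=S head=-1 tape=___[_]_abbaba   (S,_)→(Q,a,-1)
state=Q head=-2 tape=__[_]a_abbaba   (Q,_)→(R,a,-1)
state=R head=-3 tape=_[_]aa_abbaba   (R,_)→(H,b,-1)
state=H head=-4 tape=[_]baa_abbaba
The non-blank tape span at halt is baa_abbaba.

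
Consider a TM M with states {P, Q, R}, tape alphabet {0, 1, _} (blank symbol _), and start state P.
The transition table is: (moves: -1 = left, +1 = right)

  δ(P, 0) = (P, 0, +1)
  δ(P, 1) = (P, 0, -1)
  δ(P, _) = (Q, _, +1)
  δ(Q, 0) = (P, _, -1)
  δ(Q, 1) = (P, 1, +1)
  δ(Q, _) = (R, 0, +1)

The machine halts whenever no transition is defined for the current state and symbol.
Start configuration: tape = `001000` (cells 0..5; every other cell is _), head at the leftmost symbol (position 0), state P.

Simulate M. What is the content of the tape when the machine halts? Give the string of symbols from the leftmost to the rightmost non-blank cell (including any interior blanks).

state=P head=0 tape=[0]01000___   (P,0)→(P,0,+1)
state=P head=1 tape=0[0]1000___   (P,0)→(P,0,+1)
state=P head=2 tape=00[1]000___   (P,1)→(P,0,-1)
state=P head=1 tape=0[0]0000___   (P,0)→(P,0,+1)
state=P head=2 tape=00[0]000___   (P,0)→(P,0,+1)
state=P head=3 tape=000[0]00___   (P,0)→(P,0,+1)
state=P head=4 tape=0000[0]0___   (P,0)→(P,0,+1)
state=P head=5 tape=00000[0]___   (P,0)→(P,0,+1)
state=P head=6 tape=000000[_]__   (P,_)→(Q,_,+1)
state=Q head=7 tape=000000_[_]_   (Q,_)→(R,0,+1)
state=R head=8 tape=000000_0[_]
The non-blank tape span at halt is 000000_0.

000000_0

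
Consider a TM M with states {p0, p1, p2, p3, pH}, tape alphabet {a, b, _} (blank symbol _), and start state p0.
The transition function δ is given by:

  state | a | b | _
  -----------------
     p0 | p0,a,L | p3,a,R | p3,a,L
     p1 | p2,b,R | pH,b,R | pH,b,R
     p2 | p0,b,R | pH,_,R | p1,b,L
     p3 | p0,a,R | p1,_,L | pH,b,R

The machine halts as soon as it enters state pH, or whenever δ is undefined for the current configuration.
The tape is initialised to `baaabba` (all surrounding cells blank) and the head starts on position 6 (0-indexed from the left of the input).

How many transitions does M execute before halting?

23

p0 | __baaabb[a]_   read a → write a, move L, go to p0
p0 | __baaab[b]a_   read b → write a, move R, go to p3
p3 | __baaaba[a]_   read a → write a, move R, go to p0
p0 | __baaabaa[_]   read _ → write a, move L, go to p3
p3 | __baaaba[a]a   read a → write a, move R, go to p0
p0 | __baaabaa[a]   read a → write a, move L, go to p0
p0 | __baaaba[a]a   read a → write a, move L, go to p0
p0 | __baaab[a]aa   read a → write a, move L, go to p0
p0 | __baaa[b]aaa   read b → write a, move R, go to p3
p3 | __baaaa[a]aa   read a → write a, move R, go to p0
p0 | __baaaaa[a]a   read a → write a, move L, go to p0
p0 | __baaaa[a]aa   read a → write a, move L, go to p0
p0 | __baaa[a]aaa   read a → write a, move L, go to p0
p0 | __baa[a]aaaa   read a → write a, move L, go to p0
p0 | __ba[a]aaaaa   read a → write a, move L, go to p0
p0 | __b[a]aaaaaa   read a → write a, move L, go to p0
p0 | __[b]aaaaaaa   read b → write a, move R, go to p3
p3 | __a[a]aaaaaa   read a → write a, move R, go to p0
p0 | __aa[a]aaaaa   read a → write a, move L, go to p0
p0 | __a[a]aaaaaa   read a → write a, move L, go to p0
p0 | __[a]aaaaaaa   read a → write a, move L, go to p0
p0 | _[_]aaaaaaaa   read _ → write a, move L, go to p3
p3 | [_]aaaaaaaaa   read _ → write b, move R, go to pH
pH | b[a]aaaaaaaa
M halts after 23 transitions.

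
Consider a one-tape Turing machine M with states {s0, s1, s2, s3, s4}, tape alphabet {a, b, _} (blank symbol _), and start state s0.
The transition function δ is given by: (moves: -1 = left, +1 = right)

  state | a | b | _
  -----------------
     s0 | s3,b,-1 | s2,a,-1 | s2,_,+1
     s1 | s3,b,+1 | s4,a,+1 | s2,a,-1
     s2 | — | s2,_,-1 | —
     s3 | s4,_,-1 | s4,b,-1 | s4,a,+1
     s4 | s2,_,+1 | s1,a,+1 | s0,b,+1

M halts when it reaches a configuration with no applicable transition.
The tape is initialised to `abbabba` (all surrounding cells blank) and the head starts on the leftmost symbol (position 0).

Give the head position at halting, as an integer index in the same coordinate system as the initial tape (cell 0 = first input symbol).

state=s0 head=0 tape=_[a]bbabba____   (s0,a)→(s3,b,-1)
state=s3 head=-1 tape=[_]bbbabba____   (s3,_)→(s4,a,+1)
state=s4 head=0 tape=a[b]bbabba____   (s4,b)→(s1,a,+1)
state=s1 head=1 tape=aa[b]babba____   (s1,b)→(s4,a,+1)
state=s4 head=2 tape=aaa[b]abba____   (s4,b)→(s1,a,+1)
state=s1 head=3 tape=aaaa[a]bba____   (s1,a)→(s3,b,+1)
state=s3 head=4 tape=aaaab[b]ba____   (s3,b)→(s4,b,-1)
state=s4 head=3 tape=aaaa[b]bba____   (s4,b)→(s1,a,+1)
state=s1 head=4 tape=aaaaa[b]ba____   (s1,b)→(s4,a,+1)
state=s4 head=5 tape=aaaaaa[b]a____   (s4,b)→(s1,a,+1)
state=s1 head=6 tape=aaaaaaa[a]____   (s1,a)→(s3,b,+1)
state=s3 head=7 tape=aaaaaaab[_]___   (s3,_)→(s4,a,+1)
state=s4 head=8 tape=aaaaaaaba[_]__   (s4,_)→(s0,b,+1)
state=s0 head=9 tape=aaaaaaabab[_]_   (s0,_)→(s2,_,+1)
state=s2 head=10 tape=aaaaaaabab_[_]
At halt the head is at cell 10.

10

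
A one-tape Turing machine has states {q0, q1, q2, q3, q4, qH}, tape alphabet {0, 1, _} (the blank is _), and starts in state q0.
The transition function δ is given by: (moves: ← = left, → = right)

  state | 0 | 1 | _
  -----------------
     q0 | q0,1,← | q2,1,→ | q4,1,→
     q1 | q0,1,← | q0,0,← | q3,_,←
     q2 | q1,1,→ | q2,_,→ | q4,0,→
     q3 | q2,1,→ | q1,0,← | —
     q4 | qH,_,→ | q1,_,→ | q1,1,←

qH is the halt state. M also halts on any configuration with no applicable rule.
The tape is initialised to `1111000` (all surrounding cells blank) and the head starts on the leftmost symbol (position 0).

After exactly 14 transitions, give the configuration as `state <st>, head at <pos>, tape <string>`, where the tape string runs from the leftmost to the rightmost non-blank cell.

q0 | [1]111000_   read 1 → write 1, move →, go to q2
q2 | 1[1]11000_   read 1 → write _, move →, go to q2
q2 | 1_[1]1000_   read 1 → write _, move →, go to q2
q2 | 1__[1]000_   read 1 → write _, move →, go to q2
q2 | 1___[0]00_   read 0 → write 1, move →, go to q1
q1 | 1___1[0]0_   read 0 → write 1, move ←, go to q0
q0 | 1___[1]10_   read 1 → write 1, move →, go to q2
q2 | 1___1[1]0_   read 1 → write _, move →, go to q2
q2 | 1___1_[0]_   read 0 → write 1, move →, go to q1
q1 | 1___1_1[_]   read _ → write _, move ←, go to q3
q3 | 1___1_[1]_   read 1 → write 0, move ←, go to q1
q1 | 1___1[_]0_   read _ → write _, move ←, go to q3
q3 | 1___[1]_0_   read 1 → write 0, move ←, go to q1
q1 | 1__[_]0_0_   read _ → write _, move ←, go to q3
q3 | 1_[_]_0_0_
After 14 steps: state q3, head at 2, tape 1___0_0.

state q3, head at 2, tape 1___0_0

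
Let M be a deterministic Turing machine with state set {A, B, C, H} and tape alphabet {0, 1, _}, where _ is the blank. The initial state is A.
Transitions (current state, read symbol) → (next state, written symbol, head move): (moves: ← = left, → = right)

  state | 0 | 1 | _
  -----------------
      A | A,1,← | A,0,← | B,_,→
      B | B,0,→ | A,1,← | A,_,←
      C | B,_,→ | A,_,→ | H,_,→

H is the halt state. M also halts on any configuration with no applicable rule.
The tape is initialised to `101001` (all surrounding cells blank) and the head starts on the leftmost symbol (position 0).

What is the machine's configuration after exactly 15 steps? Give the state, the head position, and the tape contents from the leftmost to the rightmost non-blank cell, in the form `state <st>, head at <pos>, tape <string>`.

A | _[1]01001   read 1 → write 0, move ←, go to A
A | [_]001001   read _ → write _, move →, go to B
B | _[0]01001   read 0 → write 0, move →, go to B
B | _0[0]1001   read 0 → write 0, move →, go to B
B | _00[1]001   read 1 → write 1, move ←, go to A
A | _0[0]1001   read 0 → write 1, move ←, go to A
A | _[0]11001   read 0 → write 1, move ←, go to A
A | [_]111001   read _ → write _, move →, go to B
B | _[1]11001   read 1 → write 1, move ←, go to A
A | [_]111001   read _ → write _, move →, go to B
B | _[1]11001   read 1 → write 1, move ←, go to A
A | [_]111001   read _ → write _, move →, go to B
B | _[1]11001   read 1 → write 1, move ←, go to A
A | [_]111001   read _ → write _, move →, go to B
B | _[1]11001   read 1 → write 1, move ←, go to A
A | [_]111001
After 15 steps: state A, head at -1, tape 111001.

state A, head at -1, tape 111001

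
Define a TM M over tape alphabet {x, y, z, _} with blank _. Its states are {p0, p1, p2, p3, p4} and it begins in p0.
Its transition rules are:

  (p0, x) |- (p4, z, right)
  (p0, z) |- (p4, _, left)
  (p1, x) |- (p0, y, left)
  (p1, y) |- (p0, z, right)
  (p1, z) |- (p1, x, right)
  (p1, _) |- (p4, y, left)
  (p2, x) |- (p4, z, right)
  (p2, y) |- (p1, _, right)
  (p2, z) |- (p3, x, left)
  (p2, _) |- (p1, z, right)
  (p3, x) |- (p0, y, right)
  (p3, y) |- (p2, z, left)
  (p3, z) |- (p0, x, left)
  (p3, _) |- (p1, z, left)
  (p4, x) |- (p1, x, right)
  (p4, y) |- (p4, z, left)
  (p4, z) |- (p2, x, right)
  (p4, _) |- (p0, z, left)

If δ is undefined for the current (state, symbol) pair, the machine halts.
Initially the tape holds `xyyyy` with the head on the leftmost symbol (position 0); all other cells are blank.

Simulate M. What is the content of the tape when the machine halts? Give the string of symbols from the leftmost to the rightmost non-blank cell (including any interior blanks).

p0 | __[x]yyyy_   read x → write z, move right, go to p4
p4 | __z[y]yyy_   read y → write z, move left, go to p4
p4 | __[z]zyyy_   read z → write x, move right, go to p2
p2 | __x[z]yyy_   read z → write x, move left, go to p3
p3 | __[x]xyyy_   read x → write y, move right, go to p0
p0 | __y[x]yyy_   read x → write z, move right, go to p4
p4 | __yz[y]yy_   read y → write z, move left, go to p4
p4 | __y[z]zyy_   read z → write x, move right, go to p2
p2 | __yx[z]yy_   read z → write x, move left, go to p3
p3 | __y[x]xyy_   read x → write y, move right, go to p0
p0 | __yy[x]yy_   read x → write z, move right, go to p4
p4 | __yyz[y]y_   read y → write z, move left, go to p4
p4 | __yy[z]zy_   read z → write x, move right, go to p2
p2 | __yyx[z]y_   read z → write x, move left, go to p3
p3 | __yy[x]xy_   read x → write y, move right, go to p0
p0 | __yyy[x]y_   read x → write z, move right, go to p4
p4 | __yyyz[y]_   read y → write z, move left, go to p4
p4 | __yyy[z]z_   read z → write x, move right, go to p2
p2 | __yyyx[z]_   read z → write x, move left, go to p3
p3 | __yyy[x]x_   read x → write y, move right, go to p0
p0 | __yyyy[x]_   read x → write z, move right, go to p4
p4 | __yyyyz[_]   read _ → write z, move left, go to p0
p0 | __yyyy[z]z   read z → write _, move left, go to p4
p4 | __yyy[y]_z   read y → write z, move left, go to p4
p4 | __yy[y]z_z   read y → write z, move left, go to p4
p4 | __y[y]zz_z   read y → write z, move left, go to p4
p4 | __[y]zzz_z   read y → write z, move left, go to p4
p4 | _[_]zzzz_z   read _ → write z, move left, go to p0
p0 | [_]zzzzz_z
The non-blank tape span at halt is zzzzz_z.

zzzzz_z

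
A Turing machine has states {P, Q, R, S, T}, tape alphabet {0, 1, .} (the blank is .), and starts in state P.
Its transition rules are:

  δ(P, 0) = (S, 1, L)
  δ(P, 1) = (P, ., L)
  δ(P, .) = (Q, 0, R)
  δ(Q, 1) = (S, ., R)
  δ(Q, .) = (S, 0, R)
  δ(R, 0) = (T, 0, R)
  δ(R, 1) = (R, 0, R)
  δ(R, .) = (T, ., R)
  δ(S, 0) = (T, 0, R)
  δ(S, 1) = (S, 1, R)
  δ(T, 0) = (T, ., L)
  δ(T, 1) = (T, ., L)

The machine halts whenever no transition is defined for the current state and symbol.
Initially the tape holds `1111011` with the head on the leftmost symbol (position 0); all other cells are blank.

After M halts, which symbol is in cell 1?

.

P | ..[1]111011   read 1 → write ., move L, go to P
P | .[.].111011   read . → write 0, move R, go to Q
Q | .0[.]111011   read . → write 0, move R, go to S
S | .00[1]11011   read 1 → write 1, move R, go to S
S | .001[1]1011   read 1 → write 1, move R, go to S
S | .0011[1]011   read 1 → write 1, move R, go to S
S | .00111[0]11   read 0 → write 0, move R, go to T
T | .001110[1]1   read 1 → write ., move L, go to T
T | .00111[0].1   read 0 → write ., move L, go to T
T | .0011[1]..1   read 1 → write ., move L, go to T
T | .001[1]...1   read 1 → write ., move L, go to T
T | .00[1]....1   read 1 → write ., move L, go to T
T | .0[0].....1   read 0 → write ., move L, go to T
T | .[0]......1   read 0 → write ., move L, go to T
T | [.].......1
Cell 1 holds . when M halts.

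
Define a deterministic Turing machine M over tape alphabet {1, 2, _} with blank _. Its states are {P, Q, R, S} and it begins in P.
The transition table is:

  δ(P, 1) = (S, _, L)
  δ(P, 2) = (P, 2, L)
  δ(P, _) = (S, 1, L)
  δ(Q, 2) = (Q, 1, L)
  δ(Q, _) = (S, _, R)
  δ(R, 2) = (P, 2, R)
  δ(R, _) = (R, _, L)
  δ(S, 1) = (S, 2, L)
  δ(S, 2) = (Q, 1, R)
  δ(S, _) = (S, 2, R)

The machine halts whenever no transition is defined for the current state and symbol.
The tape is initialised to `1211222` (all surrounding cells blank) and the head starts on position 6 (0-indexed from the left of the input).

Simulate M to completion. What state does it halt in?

P | 121122[2]   read 2 → write 2, move L, go to P
P | 12112[2]2   read 2 → write 2, move L, go to P
P | 1211[2]22   read 2 → write 2, move L, go to P
P | 121[1]222   read 1 → write _, move L, go to S
S | 12[1]_222   read 1 → write 2, move L, go to S
S | 1[2]2_222   read 2 → write 1, move R, go to Q
Q | 11[2]_222   read 2 → write 1, move L, go to Q
Q | 1[1]1_222
No transition is defined for (Q, 1); M halts in state Q.

Q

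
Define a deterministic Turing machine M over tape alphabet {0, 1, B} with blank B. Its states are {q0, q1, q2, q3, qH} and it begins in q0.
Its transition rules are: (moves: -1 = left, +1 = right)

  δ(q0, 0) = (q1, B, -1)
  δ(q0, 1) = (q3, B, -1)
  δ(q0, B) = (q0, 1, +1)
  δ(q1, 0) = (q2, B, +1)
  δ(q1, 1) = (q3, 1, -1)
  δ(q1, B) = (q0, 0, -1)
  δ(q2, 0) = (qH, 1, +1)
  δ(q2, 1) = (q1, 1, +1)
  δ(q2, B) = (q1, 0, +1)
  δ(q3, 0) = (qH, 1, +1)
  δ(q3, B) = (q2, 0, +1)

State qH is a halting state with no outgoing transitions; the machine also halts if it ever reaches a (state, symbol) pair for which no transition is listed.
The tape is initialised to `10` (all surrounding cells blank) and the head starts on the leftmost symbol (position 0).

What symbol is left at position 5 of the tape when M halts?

q0 | BBB[1]0BBBB   read 1 → write B, move -1, go to q3
q3 | BB[B]B0BBBB   read B → write 0, move +1, go to q2
q2 | BB0[B]0BBBB   read B → write 0, move +1, go to q1
q1 | BB00[0]BBBB   read 0 → write B, move +1, go to q2
q2 | BB00B[B]BBB   read B → write 0, move +1, go to q1
q1 | BB00B0[B]BB   read B → write 0, move -1, go to q0
q0 | BB00B[0]0BB   read 0 → write B, move -1, go to q1
q1 | BB00[B]B0BB   read B → write 0, move -1, go to q0
q0 | BB0[0]0B0BB   read 0 → write B, move -1, go to q1
q1 | BB[0]B0B0BB   read 0 → write B, move +1, go to q2
q2 | BBB[B]0B0BB   read B → write 0, move +1, go to q1
q1 | BBB0[0]B0BB   read 0 → write B, move +1, go to q2
q2 | BBB0B[B]0BB   read B → write 0, move +1, go to q1
q1 | BBB0B0[0]BB   read 0 → write B, move +1, go to q2
q2 | BBB0B0B[B]B   read B → write 0, move +1, go to q1
q1 | BBB0B0B0[B]   read B → write 0, move -1, go to q0
q0 | BBB0B0B[0]0   read 0 → write B, move -1, go to q1
q1 | BBB0B0[B]B0   read B → write 0, move -1, go to q0
q0 | BBB0B[0]0B0   read 0 → write B, move -1, go to q1
q1 | BBB0[B]B0B0   read B → write 0, move -1, go to q0
q0 | BBB[0]0B0B0   read 0 → write B, move -1, go to q1
q1 | BB[B]B0B0B0   read B → write 0, move -1, go to q0
q0 | B[B]0B0B0B0   read B → write 1, move +1, go to q0
q0 | B1[0]B0B0B0   read 0 → write B, move -1, go to q1
q1 | B[1]BB0B0B0   read 1 → write 1, move -1, go to q3
q3 | [B]1BB0B0B0   read B → write 0, move +1, go to q2
q2 | 0[1]BB0B0B0   read 1 → write 1, move +1, go to q1
q1 | 01[B]B0B0B0   read B → write 0, move -1, go to q0
q0 | 0[1]0B0B0B0   read 1 → write B, move -1, go to q3
q3 | [0]B0B0B0B0   read 0 → write 1, move +1, go to qH
qH | 1[B]0B0B0B0
Cell 5 holds 0 when M halts.

0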